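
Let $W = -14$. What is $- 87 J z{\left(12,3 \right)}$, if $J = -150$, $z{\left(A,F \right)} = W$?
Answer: $-182700$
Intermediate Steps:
$z{\left(A,F \right)} = -14$
$- 87 J z{\left(12,3 \right)} = \left(-87\right) \left(-150\right) \left(-14\right) = 13050 \left(-14\right) = -182700$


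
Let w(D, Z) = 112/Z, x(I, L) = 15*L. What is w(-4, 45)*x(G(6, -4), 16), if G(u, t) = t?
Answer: 1792/3 ≈ 597.33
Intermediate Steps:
w(-4, 45)*x(G(6, -4), 16) = (112/45)*(15*16) = (112*(1/45))*240 = (112/45)*240 = 1792/3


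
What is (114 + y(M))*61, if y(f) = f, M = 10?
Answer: 7564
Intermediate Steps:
(114 + y(M))*61 = (114 + 10)*61 = 124*61 = 7564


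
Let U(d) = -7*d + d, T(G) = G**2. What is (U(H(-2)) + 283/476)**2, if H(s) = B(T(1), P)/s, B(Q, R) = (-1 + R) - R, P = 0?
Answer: 1311025/226576 ≈ 5.7862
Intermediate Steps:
B(Q, R) = -1
H(s) = -1/s
U(d) = -6*d
(U(H(-2)) + 283/476)**2 = (-(-6)/(-2) + 283/476)**2 = (-(-6)*(-1)/2 + 283*(1/476))**2 = (-6*1/2 + 283/476)**2 = (-3 + 283/476)**2 = (-1145/476)**2 = 1311025/226576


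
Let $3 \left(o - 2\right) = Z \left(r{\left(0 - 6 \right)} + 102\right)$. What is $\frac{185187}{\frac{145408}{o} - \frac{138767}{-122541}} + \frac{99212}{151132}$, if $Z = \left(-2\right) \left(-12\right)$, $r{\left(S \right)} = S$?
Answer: $\frac{330325006256939662}{338635659825497} \approx 975.46$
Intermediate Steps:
$Z = 24$
$o = 770$ ($o = 2 + \frac{24 \left(\left(0 - 6\right) + 102\right)}{3} = 2 + \frac{24 \left(-6 + 102\right)}{3} = 2 + \frac{24 \cdot 96}{3} = 2 + \frac{1}{3} \cdot 2304 = 2 + 768 = 770$)
$\frac{185187}{\frac{145408}{o} - \frac{138767}{-122541}} + \frac{99212}{151132} = \frac{185187}{\frac{145408}{770} - \frac{138767}{-122541}} + \frac{99212}{151132} = \frac{185187}{145408 \cdot \frac{1}{770} - - \frac{138767}{122541}} + 99212 \cdot \frac{1}{151132} = \frac{185187}{\frac{72704}{385} + \frac{138767}{122541}} + \frac{24803}{37783} = \frac{185187}{\frac{8962646159}{47178285}} + \frac{24803}{37783} = 185187 \cdot \frac{47178285}{8962646159} + \frac{24803}{37783} = \frac{8736805064295}{8962646159} + \frac{24803}{37783} = \frac{330325006256939662}{338635659825497}$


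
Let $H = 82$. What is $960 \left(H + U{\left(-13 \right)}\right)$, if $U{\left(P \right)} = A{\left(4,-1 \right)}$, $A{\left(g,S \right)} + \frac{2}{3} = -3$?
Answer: $75200$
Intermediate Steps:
$A{\left(g,S \right)} = - \frac{11}{3}$ ($A{\left(g,S \right)} = - \frac{2}{3} - 3 = - \frac{11}{3}$)
$U{\left(P \right)} = - \frac{11}{3}$
$960 \left(H + U{\left(-13 \right)}\right) = 960 \left(82 - \frac{11}{3}\right) = 960 \cdot \frac{235}{3} = 75200$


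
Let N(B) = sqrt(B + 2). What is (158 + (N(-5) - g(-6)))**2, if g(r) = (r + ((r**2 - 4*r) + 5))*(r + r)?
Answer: (866 + I*sqrt(3))**2 ≈ 7.4995e+5 + 3000.0*I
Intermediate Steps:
N(B) = sqrt(2 + B)
g(r) = 2*r*(5 + r**2 - 3*r) (g(r) = (r + (5 + r**2 - 4*r))*(2*r) = (5 + r**2 - 3*r)*(2*r) = 2*r*(5 + r**2 - 3*r))
(158 + (N(-5) - g(-6)))**2 = (158 + (sqrt(2 - 5) - 2*(-6)*(5 + (-6)**2 - 3*(-6))))**2 = (158 + (sqrt(-3) - 2*(-6)*(5 + 36 + 18)))**2 = (158 + (I*sqrt(3) - 2*(-6)*59))**2 = (158 + (I*sqrt(3) - 1*(-708)))**2 = (158 + (I*sqrt(3) + 708))**2 = (158 + (708 + I*sqrt(3)))**2 = (866 + I*sqrt(3))**2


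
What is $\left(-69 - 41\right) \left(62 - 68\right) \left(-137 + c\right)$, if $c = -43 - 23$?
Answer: $-133980$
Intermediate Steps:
$c = -66$ ($c = -43 - 23 = -66$)
$\left(-69 - 41\right) \left(62 - 68\right) \left(-137 + c\right) = \left(-69 - 41\right) \left(62 - 68\right) \left(-137 - 66\right) = \left(-110\right) \left(-6\right) \left(-203\right) = 660 \left(-203\right) = -133980$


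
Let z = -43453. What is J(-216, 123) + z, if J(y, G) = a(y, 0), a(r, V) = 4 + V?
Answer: -43449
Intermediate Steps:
J(y, G) = 4 (J(y, G) = 4 + 0 = 4)
J(-216, 123) + z = 4 - 43453 = -43449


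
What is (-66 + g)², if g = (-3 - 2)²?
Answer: 1681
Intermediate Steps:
g = 25 (g = (-5)² = 25)
(-66 + g)² = (-66 + 25)² = (-41)² = 1681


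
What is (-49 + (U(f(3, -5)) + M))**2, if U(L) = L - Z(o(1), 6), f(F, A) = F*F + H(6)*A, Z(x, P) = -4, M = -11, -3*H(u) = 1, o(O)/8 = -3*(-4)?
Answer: 18496/9 ≈ 2055.1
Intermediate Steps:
o(O) = 96 (o(O) = 8*(-3*(-4)) = 8*12 = 96)
H(u) = -1/3 (H(u) = -1/3*1 = -1/3)
f(F, A) = F**2 - A/3 (f(F, A) = F*F - A/3 = F**2 - A/3)
U(L) = 4 + L (U(L) = L - 1*(-4) = L + 4 = 4 + L)
(-49 + (U(f(3, -5)) + M))**2 = (-49 + ((4 + (3**2 - 1/3*(-5))) - 11))**2 = (-49 + ((4 + (9 + 5/3)) - 11))**2 = (-49 + ((4 + 32/3) - 11))**2 = (-49 + (44/3 - 11))**2 = (-49 + 11/3)**2 = (-136/3)**2 = 18496/9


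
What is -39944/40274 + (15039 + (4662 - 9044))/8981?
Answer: 35231477/180850397 ≈ 0.19481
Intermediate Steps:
-39944/40274 + (15039 + (4662 - 9044))/8981 = -39944*1/40274 + (15039 - 4382)*(1/8981) = -19972/20137 + 10657*(1/8981) = -19972/20137 + 10657/8981 = 35231477/180850397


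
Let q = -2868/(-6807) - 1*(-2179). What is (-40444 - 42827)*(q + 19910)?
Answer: -4173617214087/2269 ≈ -1.8394e+9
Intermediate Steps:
q = 4945107/2269 (q = -2868*(-1/6807) + 2179 = 956/2269 + 2179 = 4945107/2269 ≈ 2179.4)
(-40444 - 42827)*(q + 19910) = (-40444 - 42827)*(4945107/2269 + 19910) = -83271*50120897/2269 = -4173617214087/2269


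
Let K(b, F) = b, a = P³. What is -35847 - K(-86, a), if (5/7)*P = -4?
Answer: -35761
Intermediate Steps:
P = -28/5 (P = (7/5)*(-4) = -28/5 ≈ -5.6000)
a = -21952/125 (a = (-28/5)³ = -21952/125 ≈ -175.62)
-35847 - K(-86, a) = -35847 - 1*(-86) = -35847 + 86 = -35761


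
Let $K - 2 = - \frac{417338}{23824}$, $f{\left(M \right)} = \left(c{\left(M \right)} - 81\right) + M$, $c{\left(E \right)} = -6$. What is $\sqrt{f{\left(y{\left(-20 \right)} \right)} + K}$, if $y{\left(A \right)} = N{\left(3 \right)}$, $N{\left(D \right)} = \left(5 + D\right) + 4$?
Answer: $\frac{21 i \sqrt{7281210}}{5956} \approx 9.5141 i$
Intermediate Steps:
$N{\left(D \right)} = 9 + D$
$y{\left(A \right)} = 12$ ($y{\left(A \right)} = 9 + 3 = 12$)
$f{\left(M \right)} = -87 + M$ ($f{\left(M \right)} = \left(-6 - 81\right) + M = -87 + M$)
$K = - \frac{184845}{11912}$ ($K = 2 - \frac{417338}{23824} = 2 - \frac{208669}{11912} = - \frac{184845}{11912} \approx -15.518$)
$\sqrt{f{\left(y{\left(-20 \right)} \right)} + K} = \sqrt{\left(-87 + 12\right) - \frac{184845}{11912}} = \sqrt{-75 - \frac{184845}{11912}} = \sqrt{- \frac{1078245}{11912}} = \frac{21 i \sqrt{7281210}}{5956}$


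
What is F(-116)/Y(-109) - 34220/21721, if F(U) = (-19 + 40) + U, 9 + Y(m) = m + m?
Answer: -196705/170023 ≈ -1.1569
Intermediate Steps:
Y(m) = -9 + 2*m (Y(m) = -9 + (m + m) = -9 + 2*m)
F(U) = 21 + U
F(-116)/Y(-109) - 34220/21721 = (21 - 116)/(-9 + 2*(-109)) - 34220/21721 = -95/(-9 - 218) - 34220*1/21721 = -95/(-227) - 1180/749 = -95*(-1/227) - 1180/749 = 95/227 - 1180/749 = -196705/170023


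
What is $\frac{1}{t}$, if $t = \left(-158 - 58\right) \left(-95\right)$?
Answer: $\frac{1}{20520} \approx 4.8733 \cdot 10^{-5}$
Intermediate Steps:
$t = 20520$ ($t = \left(-216\right) \left(-95\right) = 20520$)
$\frac{1}{t} = \frac{1}{20520}$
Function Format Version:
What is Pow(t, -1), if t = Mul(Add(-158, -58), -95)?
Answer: Rational(1, 20520) ≈ 4.8733e-5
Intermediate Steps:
t = 20520 (t = Mul(-216, -95) = 20520)
Pow(t, -1) = Pow(20520, -1) = Rational(1, 20520)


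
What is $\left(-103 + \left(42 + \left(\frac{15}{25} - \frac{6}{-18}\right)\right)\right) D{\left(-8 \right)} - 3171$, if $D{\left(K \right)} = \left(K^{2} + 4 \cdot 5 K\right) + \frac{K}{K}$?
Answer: $\frac{7606}{3} \approx 2535.3$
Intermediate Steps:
$D{\left(K \right)} = 1 + K^{2} + 20 K$ ($D{\left(K \right)} = \left(K^{2} + 20 K\right) + 1 = 1 + K^{2} + 20 K$)
$\left(-103 + \left(42 + \left(\frac{15}{25} - \frac{6}{-18}\right)\right)\right) D{\left(-8 \right)} - 3171 = \left(-103 + \left(42 + \left(\frac{15}{25} - \frac{6}{-18}\right)\right)\right) \left(1 + \left(-8\right)^{2} + 20 \left(-8\right)\right) - 3171 = \left(-103 + \left(42 + \left(15 \cdot \frac{1}{25} - - \frac{1}{3}\right)\right)\right) \left(1 + 64 - 160\right) - 3171 = \left(-103 + \left(42 + \left(\frac{3}{5} + \frac{1}{3}\right)\right)\right) \left(-95\right) - 3171 = \left(-103 + \left(42 + \frac{14}{15}\right)\right) \left(-95\right) - 3171 = \left(-103 + \frac{644}{15}\right) \left(-95\right) - 3171 = \left(- \frac{901}{15}\right) \left(-95\right) - 3171 = \frac{17119}{3} - 3171 = \frac{7606}{3}$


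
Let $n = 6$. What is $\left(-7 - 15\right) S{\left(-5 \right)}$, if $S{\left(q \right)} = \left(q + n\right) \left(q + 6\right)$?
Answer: $-22$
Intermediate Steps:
$S{\left(q \right)} = \left(6 + q\right)^{2}$ ($S{\left(q \right)} = \left(q + 6\right) \left(q + 6\right) = \left(6 + q\right) \left(6 + q\right) = \left(6 + q\right)^{2}$)
$\left(-7 - 15\right) S{\left(-5 \right)} = \left(-7 - 15\right) \left(36 + \left(-5\right)^{2} + 12 \left(-5\right)\right) = - 22 \left(36 + 25 - 60\right) = \left(-22\right) 1 = -22$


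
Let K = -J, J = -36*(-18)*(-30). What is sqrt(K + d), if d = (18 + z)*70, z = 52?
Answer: 2*sqrt(6085) ≈ 156.01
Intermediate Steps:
J = -19440 (J = 648*(-30) = -19440)
K = 19440 (K = -1*(-19440) = 19440)
d = 4900 (d = (18 + 52)*70 = 70*70 = 4900)
sqrt(K + d) = sqrt(19440 + 4900) = sqrt(24340) = 2*sqrt(6085)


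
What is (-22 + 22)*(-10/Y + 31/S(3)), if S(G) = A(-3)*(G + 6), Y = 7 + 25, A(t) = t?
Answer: 0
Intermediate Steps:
Y = 32
S(G) = -18 - 3*G (S(G) = -3*(G + 6) = -3*(6 + G) = -18 - 3*G)
(-22 + 22)*(-10/Y + 31/S(3)) = (-22 + 22)*(-10/32 + 31/(-18 - 3*3)) = 0*(-10*1/32 + 31/(-18 - 9)) = 0*(-5/16 + 31/(-27)) = 0*(-5/16 + 31*(-1/27)) = 0*(-5/16 - 31/27) = 0*(-631/432) = 0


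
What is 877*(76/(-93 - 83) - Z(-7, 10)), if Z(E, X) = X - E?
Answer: -672659/44 ≈ -15288.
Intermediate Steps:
877*(76/(-93 - 83) - Z(-7, 10)) = 877*(76/(-93 - 83) - (10 - 1*(-7))) = 877*(76/(-176) - (10 + 7)) = 877*(76*(-1/176) - 1*17) = 877*(-19/44 - 17) = 877*(-767/44) = -672659/44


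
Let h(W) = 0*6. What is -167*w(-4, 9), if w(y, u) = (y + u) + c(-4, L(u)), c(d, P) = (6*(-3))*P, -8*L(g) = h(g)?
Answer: -835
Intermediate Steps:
h(W) = 0
L(g) = 0 (L(g) = -⅛*0 = 0)
c(d, P) = -18*P
w(y, u) = u + y (w(y, u) = (y + u) - 18*0 = (u + y) + 0 = u + y)
-167*w(-4, 9) = -167*(9 - 4) = -167*5 = -835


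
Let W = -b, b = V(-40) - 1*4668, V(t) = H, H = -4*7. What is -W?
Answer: -4696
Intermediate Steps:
H = -28
V(t) = -28
b = -4696 (b = -28 - 1*4668 = -28 - 4668 = -4696)
W = 4696 (W = -1*(-4696) = 4696)
-W = -1*4696 = -4696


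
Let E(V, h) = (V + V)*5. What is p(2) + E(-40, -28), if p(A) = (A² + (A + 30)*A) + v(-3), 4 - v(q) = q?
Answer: -325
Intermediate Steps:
v(q) = 4 - q
E(V, h) = 10*V (E(V, h) = (2*V)*5 = 10*V)
p(A) = 7 + A² + A*(30 + A) (p(A) = (A² + (A + 30)*A) + (4 - 1*(-3)) = (A² + (30 + A)*A) + (4 + 3) = (A² + A*(30 + A)) + 7 = 7 + A² + A*(30 + A))
p(2) + E(-40, -28) = (7 + 2*2² + 30*2) + 10*(-40) = (7 + 2*4 + 60) - 400 = (7 + 8 + 60) - 400 = 75 - 400 = -325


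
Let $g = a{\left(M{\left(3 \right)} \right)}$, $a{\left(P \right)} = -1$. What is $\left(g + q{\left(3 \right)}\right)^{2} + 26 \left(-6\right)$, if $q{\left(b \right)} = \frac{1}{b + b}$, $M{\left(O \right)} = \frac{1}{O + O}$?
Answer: $- \frac{5591}{36} \approx -155.31$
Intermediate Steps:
$M{\left(O \right)} = \frac{1}{2 O}$
$g = -1$
$q{\left(b \right)} = \frac{1}{2 b}$
$\left(g + q{\left(3 \right)}\right)^{2} + 26 \left(-6\right) = \left(-1 + \frac{1}{2 \cdot 3}\right)^{2} + 26 \left(-6\right) = \left(-1 + \frac{1}{2} \cdot \frac{1}{3}\right)^{2} - 156 = \left(-1 + \frac{1}{6}\right)^{2} - 156 = \left(- \frac{5}{6}\right)^{2} - 156 = \frac{25}{36} - 156 = - \frac{5591}{36}$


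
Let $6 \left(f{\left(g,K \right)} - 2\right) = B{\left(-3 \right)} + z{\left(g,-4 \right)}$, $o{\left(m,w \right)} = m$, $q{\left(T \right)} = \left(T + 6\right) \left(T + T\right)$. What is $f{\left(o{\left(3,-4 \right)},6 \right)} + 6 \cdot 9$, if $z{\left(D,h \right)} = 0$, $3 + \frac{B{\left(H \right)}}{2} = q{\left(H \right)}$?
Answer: $49$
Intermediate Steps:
$q{\left(T \right)} = 2 T \left(6 + T\right)$ ($q{\left(T \right)} = \left(6 + T\right) 2 T = 2 T \left(6 + T\right)$)
$B{\left(H \right)} = -6 + 4 H \left(6 + H\right)$ ($B{\left(H \right)} = -6 + 2 \cdot 2 H \left(6 + H\right) = -6 + 4 H \left(6 + H\right)$)
$f{\left(g,K \right)} = -5$ ($f{\left(g,K \right)} = 2 + \frac{\left(-6 + 4 \left(-3\right) \left(6 - 3\right)\right) + 0}{6} = 2 + \frac{\left(-6 + 4 \left(-3\right) 3\right) + 0}{6} = 2 + \frac{\left(-6 - 36\right) + 0}{6} = 2 + \frac{-42 + 0}{6} = 2 + \frac{1}{6} \left(-42\right) = 2 - 7 = -5$)
$f{\left(o{\left(3,-4 \right)},6 \right)} + 6 \cdot 9 = -5 + 6 \cdot 9 = -5 + 54 = 49$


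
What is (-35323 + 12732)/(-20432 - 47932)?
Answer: 22591/68364 ≈ 0.33045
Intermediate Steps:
(-35323 + 12732)/(-20432 - 47932) = -22591/(-68364) = -22591*(-1/68364) = 22591/68364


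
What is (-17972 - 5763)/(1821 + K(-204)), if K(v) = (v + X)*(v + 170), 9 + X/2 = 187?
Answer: 23735/3347 ≈ 7.0914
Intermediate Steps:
X = 356 (X = -18 + 2*187 = -18 + 374 = 356)
K(v) = (170 + v)*(356 + v) (K(v) = (v + 356)*(v + 170) = (356 + v)*(170 + v) = (170 + v)*(356 + v))
(-17972 - 5763)/(1821 + K(-204)) = (-17972 - 5763)/(1821 + (60520 + (-204)² + 526*(-204))) = -23735/(1821 + (60520 + 41616 - 107304)) = -23735/(1821 - 5168) = -23735/(-3347) = -23735*(-1/3347) = 23735/3347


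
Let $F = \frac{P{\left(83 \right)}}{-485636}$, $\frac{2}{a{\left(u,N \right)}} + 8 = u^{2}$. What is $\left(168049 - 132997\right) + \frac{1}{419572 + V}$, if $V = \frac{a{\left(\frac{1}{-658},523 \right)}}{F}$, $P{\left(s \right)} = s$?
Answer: $\frac{4242779831522861501}{121042446400644} \approx 35052.0$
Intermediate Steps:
$a{\left(u,N \right)} = \frac{2}{-8 + u^{2}}$
$F = - \frac{83}{485636}$ ($F = \frac{83}{-485636} = 83 \left(- \frac{1}{485636}\right) = - \frac{83}{485636} \approx -0.00017091$)
$V = \frac{420525810208}{287488013}$ ($V = \frac{2 \frac{1}{-8 + \left(\frac{1}{-658}\right)^{2}}}{- \frac{83}{485636}} = \frac{2}{-8 + \left(- \frac{1}{658}\right)^{2}} \left(- \frac{485636}{83}\right) = \frac{2}{-8 + \frac{1}{432964}} \left(- \frac{485636}{83}\right) = \frac{2}{- \frac{3463711}{432964}} \left(- \frac{485636}{83}\right) = 2 \left(- \frac{432964}{3463711}\right) \left(- \frac{485636}{83}\right) = \left(- \frac{865928}{3463711}\right) \left(- \frac{485636}{83}\right) = \frac{420525810208}{287488013} \approx 1462.8$)
$\left(168049 - 132997\right) + \frac{1}{419572 + V} = \left(168049 - 132997\right) + \frac{1}{419572 + \frac{420525810208}{287488013}} = \left(168049 - 132997\right) + \frac{1}{\frac{121042446400644}{287488013}} = 35052 + \frac{287488013}{121042446400644} = \frac{4242779831522861501}{121042446400644}$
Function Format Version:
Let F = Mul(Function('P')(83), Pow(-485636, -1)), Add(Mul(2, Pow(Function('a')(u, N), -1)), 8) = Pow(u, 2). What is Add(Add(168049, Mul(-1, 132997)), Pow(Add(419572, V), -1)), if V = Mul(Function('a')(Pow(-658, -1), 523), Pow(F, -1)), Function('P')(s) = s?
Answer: Rational(4242779831522861501, 121042446400644) ≈ 35052.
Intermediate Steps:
Function('a')(u, N) = Mul(2, Pow(Add(-8, Pow(u, 2)), -1))
F = Rational(-83, 485636) (F = Mul(83, Pow(-485636, -1)) = Mul(83, Rational(-1, 485636)) = Rational(-83, 485636) ≈ -0.00017091)
V = Rational(420525810208, 287488013) (V = Mul(Mul(2, Pow(Add(-8, Pow(Pow(-658, -1), 2)), -1)), Pow(Rational(-83, 485636), -1)) = Mul(Mul(2, Pow(Add(-8, Pow(Rational(-1, 658), 2)), -1)), Rational(-485636, 83)) = Mul(Mul(2, Pow(Add(-8, Rational(1, 432964)), -1)), Rational(-485636, 83)) = Mul(Mul(2, Pow(Rational(-3463711, 432964), -1)), Rational(-485636, 83)) = Mul(Mul(2, Rational(-432964, 3463711)), Rational(-485636, 83)) = Mul(Rational(-865928, 3463711), Rational(-485636, 83)) = Rational(420525810208, 287488013) ≈ 1462.8)
Add(Add(168049, Mul(-1, 132997)), Pow(Add(419572, V), -1)) = Add(Add(168049, Mul(-1, 132997)), Pow(Add(419572, Rational(420525810208, 287488013)), -1)) = Add(Add(168049, -132997), Pow(Rational(121042446400644, 287488013), -1)) = Add(35052, Rational(287488013, 121042446400644)) = Rational(4242779831522861501, 121042446400644)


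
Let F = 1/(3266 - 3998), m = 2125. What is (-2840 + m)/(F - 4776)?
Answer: 523380/3496033 ≈ 0.14971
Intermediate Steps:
F = -1/732 (F = 1/(-732) = -1/732 ≈ -0.0013661)
(-2840 + m)/(F - 4776) = (-2840 + 2125)/(-1/732 - 4776) = -715/(-3496033/732) = -715*(-732/3496033) = 523380/3496033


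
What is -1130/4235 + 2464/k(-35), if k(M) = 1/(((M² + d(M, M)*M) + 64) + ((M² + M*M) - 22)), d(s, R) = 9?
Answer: 7100000990/847 ≈ 8.3825e+6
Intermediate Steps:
k(M) = 1/(42 + 3*M² + 9*M) (k(M) = 1/(((M² + 9*M) + 64) + ((M² + M*M) - 22)) = 1/((64 + M² + 9*M) + ((M² + M²) - 22)) = 1/((64 + M² + 9*M) + (2*M² - 22)) = 1/((64 + M² + 9*M) + (-22 + 2*M²)) = 1/(42 + 3*M² + 9*M))
-1130/4235 + 2464/k(-35) = -1130/4235 + 2464/((1/(3*(14 + (-35)² + 3*(-35))))) = -1130*1/4235 + 2464/((1/(3*(14 + 1225 - 105)))) = -226/847 + 2464/(((⅓)/1134)) = -226/847 + 2464/(((⅓)*(1/1134))) = -226/847 + 2464/(1/3402) = -226/847 + 2464*3402 = -226/847 + 8382528 = 7100000990/847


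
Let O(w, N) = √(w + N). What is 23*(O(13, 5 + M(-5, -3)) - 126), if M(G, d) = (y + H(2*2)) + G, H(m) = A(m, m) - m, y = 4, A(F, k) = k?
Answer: -2898 + 23*√17 ≈ -2803.2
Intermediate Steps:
H(m) = 0 (H(m) = m - m = 0)
M(G, d) = 4 + G (M(G, d) = (4 + 0) + G = 4 + G)
O(w, N) = √(N + w)
23*(O(13, 5 + M(-5, -3)) - 126) = 23*(√((5 + (4 - 5)) + 13) - 126) = 23*(√((5 - 1) + 13) - 126) = 23*(√(4 + 13) - 126) = 23*(√17 - 126) = 23*(-126 + √17) = -2898 + 23*√17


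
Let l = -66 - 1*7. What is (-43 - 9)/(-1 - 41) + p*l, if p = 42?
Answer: -64360/21 ≈ -3064.8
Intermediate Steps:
l = -73 (l = -66 - 7 = -73)
(-43 - 9)/(-1 - 41) + p*l = (-43 - 9)/(-1 - 41) + 42*(-73) = -52/(-42) - 3066 = -52*(-1/42) - 3066 = 26/21 - 3066 = -64360/21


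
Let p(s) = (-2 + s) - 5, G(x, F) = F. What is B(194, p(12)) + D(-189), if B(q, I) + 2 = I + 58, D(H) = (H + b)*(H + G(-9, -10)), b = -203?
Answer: 78069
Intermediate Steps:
D(H) = (-203 + H)*(-10 + H) (D(H) = (H - 203)*(H - 10) = (-203 + H)*(-10 + H))
p(s) = -7 + s
B(q, I) = 56 + I (B(q, I) = -2 + (I + 58) = -2 + (58 + I) = 56 + I)
B(194, p(12)) + D(-189) = (56 + (-7 + 12)) + (2030 + (-189)² - 213*(-189)) = (56 + 5) + (2030 + 35721 + 40257) = 61 + 78008 = 78069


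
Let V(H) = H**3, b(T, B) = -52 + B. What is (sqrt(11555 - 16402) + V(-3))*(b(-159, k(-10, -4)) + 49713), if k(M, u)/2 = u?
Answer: -1340631 + 49653*I*sqrt(4847) ≈ -1.3406e+6 + 3.4569e+6*I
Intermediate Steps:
k(M, u) = 2*u
(sqrt(11555 - 16402) + V(-3))*(b(-159, k(-10, -4)) + 49713) = (sqrt(11555 - 16402) + (-3)**3)*((-52 + 2*(-4)) + 49713) = (sqrt(-4847) - 27)*((-52 - 8) + 49713) = (I*sqrt(4847) - 27)*(-60 + 49713) = (-27 + I*sqrt(4847))*49653 = -1340631 + 49653*I*sqrt(4847)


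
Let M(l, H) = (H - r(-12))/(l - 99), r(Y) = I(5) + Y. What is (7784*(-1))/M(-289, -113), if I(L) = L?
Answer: -1510096/53 ≈ -28492.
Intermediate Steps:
r(Y) = 5 + Y
M(l, H) = (7 + H)/(-99 + l) (M(l, H) = (H - (5 - 12))/(l - 99) = (H - 1*(-7))/(-99 + l) = (H + 7)/(-99 + l) = (7 + H)/(-99 + l))
(7784*(-1))/M(-289, -113) = (7784*(-1))/(((7 - 113)/(-99 - 289))) = -7784/(-106/(-388)) = -7784/((-1/388*(-106))) = -7784/53/194 = -7784*194/53 = -1510096/53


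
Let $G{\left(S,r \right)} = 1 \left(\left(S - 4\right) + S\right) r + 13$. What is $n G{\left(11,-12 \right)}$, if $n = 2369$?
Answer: $-480907$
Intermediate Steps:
$G{\left(S,r \right)} = 13 + r \left(-4 + 2 S\right)$ ($G{\left(S,r \right)} = 1 \left(\left(-4 + S\right) + S\right) r + 13 = 1 \left(-4 + 2 S\right) r + 13 = \left(-4 + 2 S\right) r + 13 = r \left(-4 + 2 S\right) + 13 = 13 + r \left(-4 + 2 S\right)$)
$n G{\left(11,-12 \right)} = 2369 \left(13 - -48 + 2 \cdot 11 \left(-12\right)\right) = 2369 \left(13 + 48 - 264\right) = 2369 \left(-203\right) = -480907$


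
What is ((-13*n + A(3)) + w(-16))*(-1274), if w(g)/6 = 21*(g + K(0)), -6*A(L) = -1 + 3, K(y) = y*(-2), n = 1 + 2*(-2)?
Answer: 7557368/3 ≈ 2.5191e+6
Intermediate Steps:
n = -3 (n = 1 - 4 = -3)
K(y) = -2*y
A(L) = -⅓ (A(L) = -(-1 + 3)/6 = -⅙*2 = -⅓)
w(g) = 126*g (w(g) = 6*(21*(g - 2*0)) = 6*(21*(g + 0)) = 6*(21*g) = 126*g)
((-13*n + A(3)) + w(-16))*(-1274) = ((-13*(-3) - ⅓) + 126*(-16))*(-1274) = ((39 - ⅓) - 2016)*(-1274) = (116/3 - 2016)*(-1274) = -5932/3*(-1274) = 7557368/3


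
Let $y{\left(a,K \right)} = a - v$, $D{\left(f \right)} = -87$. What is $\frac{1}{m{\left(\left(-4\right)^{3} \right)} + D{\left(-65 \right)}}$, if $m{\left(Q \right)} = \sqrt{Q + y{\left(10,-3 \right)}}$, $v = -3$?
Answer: $- \frac{29}{2540} - \frac{i \sqrt{51}}{7620} \approx -0.011417 - 0.0009372 i$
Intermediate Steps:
$y{\left(a,K \right)} = 3 + a$ ($y{\left(a,K \right)} = a - -3 = a + 3 = 3 + a$)
$m{\left(Q \right)} = \sqrt{13 + Q}$ ($m{\left(Q \right)} = \sqrt{Q + \left(3 + 10\right)} = \sqrt{Q + 13} = \sqrt{13 + Q}$)
$\frac{1}{m{\left(\left(-4\right)^{3} \right)} + D{\left(-65 \right)}} = \frac{1}{\sqrt{13 + \left(-4\right)^{3}} - 87} = \frac{1}{\sqrt{13 - 64} - 87} = \frac{1}{\sqrt{-51} - 87} = \frac{1}{i \sqrt{51} - 87} = \frac{1}{-87 + i \sqrt{51}}$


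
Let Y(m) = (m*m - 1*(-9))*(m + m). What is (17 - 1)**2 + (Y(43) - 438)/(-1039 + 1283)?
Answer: 110907/122 ≈ 909.07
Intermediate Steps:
Y(m) = 2*m*(9 + m**2) (Y(m) = (m**2 + 9)*(2*m) = (9 + m**2)*(2*m) = 2*m*(9 + m**2))
(17 - 1)**2 + (Y(43) - 438)/(-1039 + 1283) = (17 - 1)**2 + (2*43*(9 + 43**2) - 438)/(-1039 + 1283) = 16**2 + (2*43*(9 + 1849) - 438)/244 = 256 + (2*43*1858 - 438)*(1/244) = 256 + (159788 - 438)*(1/244) = 256 + 159350*(1/244) = 256 + 79675/122 = 110907/122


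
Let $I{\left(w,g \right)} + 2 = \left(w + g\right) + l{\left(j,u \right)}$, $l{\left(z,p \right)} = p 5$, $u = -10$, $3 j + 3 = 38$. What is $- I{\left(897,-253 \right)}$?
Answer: $-592$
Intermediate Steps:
$j = \frac{35}{3}$ ($j = -1 + \frac{1}{3} \cdot 38 = -1 + \frac{38}{3} = \frac{35}{3} \approx 11.667$)
$l{\left(z,p \right)} = 5 p$
$I{\left(w,g \right)} = -52 + g + w$ ($I{\left(w,g \right)} = -2 + \left(\left(w + g\right) + 5 \left(-10\right)\right) = -2 - \left(50 - g - w\right) = -2 + \left(-50 + g + w\right) = -52 + g + w$)
$- I{\left(897,-253 \right)} = - (-52 - 253 + 897) = \left(-1\right) 592 = -592$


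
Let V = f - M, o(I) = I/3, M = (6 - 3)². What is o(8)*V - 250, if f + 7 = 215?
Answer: 842/3 ≈ 280.67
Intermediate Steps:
M = 9 (M = 3² = 9)
f = 208 (f = -7 + 215 = 208)
o(I) = I/3 (o(I) = I*(⅓) = I/3)
V = 199 (V = 208 - 1*9 = 208 - 9 = 199)
o(8)*V - 250 = ((⅓)*8)*199 - 250 = (8/3)*199 - 250 = 1592/3 - 250 = 842/3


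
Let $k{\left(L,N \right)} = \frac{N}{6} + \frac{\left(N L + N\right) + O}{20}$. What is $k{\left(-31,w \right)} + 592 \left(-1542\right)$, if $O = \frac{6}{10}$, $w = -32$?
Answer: $- \frac{273846391}{300} \approx -9.1282 \cdot 10^{5}$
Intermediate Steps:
$O = \frac{3}{5}$ ($O = 6 \cdot \frac{1}{10} = \frac{3}{5} \approx 0.6$)
$k{\left(L,N \right)} = \frac{3}{100} + \frac{13 N}{60} + \frac{L N}{20}$ ($k{\left(L,N \right)} = \frac{N}{6} + \frac{\left(N L + N\right) + \frac{3}{5}}{20} = N \frac{1}{6} + \left(\left(L N + N\right) + \frac{3}{5}\right) \frac{1}{20} = \frac{N}{6} + \left(\left(N + L N\right) + \frac{3}{5}\right) \frac{1}{20} = \frac{N}{6} + \left(\frac{3}{5} + N + L N\right) \frac{1}{20} = \frac{N}{6} + \left(\frac{3}{100} + \frac{N}{20} + \frac{L N}{20}\right) = \frac{3}{100} + \frac{13 N}{60} + \frac{L N}{20}$)
$k{\left(-31,w \right)} + 592 \left(-1542\right) = \left(\frac{3}{100} + \frac{13}{60} \left(-32\right) + \frac{1}{20} \left(-31\right) \left(-32\right)\right) + 592 \left(-1542\right) = \left(\frac{3}{100} - \frac{104}{15} + \frac{248}{5}\right) - 912864 = \frac{12809}{300} - 912864 = - \frac{273846391}{300}$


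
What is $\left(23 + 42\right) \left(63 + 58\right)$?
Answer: $7865$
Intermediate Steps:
$\left(23 + 42\right) \left(63 + 58\right) = 65 \cdot 121 = 7865$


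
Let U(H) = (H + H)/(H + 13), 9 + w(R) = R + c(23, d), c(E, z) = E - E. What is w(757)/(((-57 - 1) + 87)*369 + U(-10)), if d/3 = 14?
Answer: 2244/32083 ≈ 0.069944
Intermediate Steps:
d = 42 (d = 3*14 = 42)
c(E, z) = 0
w(R) = -9 + R (w(R) = -9 + (R + 0) = -9 + R)
U(H) = 2*H/(13 + H) (U(H) = (2*H)/(13 + H) = 2*H/(13 + H))
w(757)/(((-57 - 1) + 87)*369 + U(-10)) = (-9 + 757)/(((-57 - 1) + 87)*369 + 2*(-10)/(13 - 10)) = 748/((-58 + 87)*369 + 2*(-10)/3) = 748/(29*369 + 2*(-10)*(1/3)) = 748/(10701 - 20/3) = 748/(32083/3) = 748*(3/32083) = 2244/32083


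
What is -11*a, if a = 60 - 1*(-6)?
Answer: -726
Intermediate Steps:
a = 66 (a = 60 + 6 = 66)
-11*a = -11*66 = -726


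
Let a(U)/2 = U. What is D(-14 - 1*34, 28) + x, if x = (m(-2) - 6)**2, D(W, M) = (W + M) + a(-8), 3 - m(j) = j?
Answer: -35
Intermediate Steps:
a(U) = 2*U
m(j) = 3 - j
D(W, M) = -16 + M + W (D(W, M) = (W + M) + 2*(-8) = (M + W) - 16 = -16 + M + W)
x = 1 (x = ((3 - 1*(-2)) - 6)**2 = ((3 + 2) - 6)**2 = (5 - 6)**2 = (-1)**2 = 1)
D(-14 - 1*34, 28) + x = (-16 + 28 + (-14 - 1*34)) + 1 = (-16 + 28 + (-14 - 34)) + 1 = (-16 + 28 - 48) + 1 = -36 + 1 = -35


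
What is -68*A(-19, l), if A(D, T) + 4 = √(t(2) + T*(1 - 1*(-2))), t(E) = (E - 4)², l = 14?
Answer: 272 - 68*√46 ≈ -189.20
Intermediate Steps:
t(E) = (-4 + E)²
A(D, T) = -4 + √(4 + 3*T) (A(D, T) = -4 + √((-4 + 2)² + T*(1 - 1*(-2))) = -4 + √((-2)² + T*(1 + 2)) = -4 + √(4 + T*3) = -4 + √(4 + 3*T))
-68*A(-19, l) = -68*(-4 + √(4 + 3*14)) = -68*(-4 + √(4 + 42)) = -68*(-4 + √46) = 272 - 68*√46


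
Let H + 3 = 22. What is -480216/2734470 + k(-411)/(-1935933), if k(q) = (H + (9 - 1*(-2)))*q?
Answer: -2164130402/12786837465 ≈ -0.16925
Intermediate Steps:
H = 19 (H = -3 + 22 = 19)
k(q) = 30*q (k(q) = (19 + (9 - 1*(-2)))*q = (19 + (9 + 2))*q = (19 + 11)*q = 30*q)
-480216/2734470 + k(-411)/(-1935933) = -480216/2734470 + (30*(-411))/(-1935933) = -480216*1/2734470 - 12330*(-1/1935933) = -80036/455745 + 4110/645311 = -2164130402/12786837465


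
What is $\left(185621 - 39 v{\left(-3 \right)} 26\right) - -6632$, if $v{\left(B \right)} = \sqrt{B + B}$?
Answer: $192253 - 1014 i \sqrt{6} \approx 1.9225 \cdot 10^{5} - 2483.8 i$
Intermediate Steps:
$v{\left(B \right)} = \sqrt{2} \sqrt{B}$ ($v{\left(B \right)} = \sqrt{2 B} = \sqrt{2} \sqrt{B}$)
$\left(185621 - 39 v{\left(-3 \right)} 26\right) - -6632 = \left(185621 - 39 \sqrt{2} \sqrt{-3} \cdot 26\right) - -6632 = \left(185621 - 39 \sqrt{2} i \sqrt{3} \cdot 26\right) + 6632 = \left(185621 - 39 i \sqrt{6} \cdot 26\right) + 6632 = \left(185621 - 1014 i \sqrt{6}\right) + 6632 = 192253 - 1014 i \sqrt{6}$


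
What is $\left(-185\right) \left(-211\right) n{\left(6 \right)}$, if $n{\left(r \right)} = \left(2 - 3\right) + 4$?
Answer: $117105$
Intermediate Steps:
$n{\left(r \right)} = 3$ ($n{\left(r \right)} = -1 + 4 = 3$)
$\left(-185\right) \left(-211\right) n{\left(6 \right)} = \left(-185\right) \left(-211\right) 3 = 39035 \cdot 3 = 117105$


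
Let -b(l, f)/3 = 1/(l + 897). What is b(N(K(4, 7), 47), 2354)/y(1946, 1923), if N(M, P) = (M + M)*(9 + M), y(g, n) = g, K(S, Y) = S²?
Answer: -3/3302362 ≈ -9.0844e-7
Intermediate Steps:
N(M, P) = 2*M*(9 + M) (N(M, P) = (2*M)*(9 + M) = 2*M*(9 + M))
b(l, f) = -3/(897 + l) (b(l, f) = -3/(l + 897) = -3/(897 + l))
b(N(K(4, 7), 47), 2354)/y(1946, 1923) = -3/(897 + 2*4²*(9 + 4²))/1946 = -3/(897 + 2*16*(9 + 16))*(1/1946) = -3/(897 + 2*16*25)*(1/1946) = -3/(897 + 800)*(1/1946) = -3/1697*(1/1946) = -3*1/1697*(1/1946) = -3/1697*1/1946 = -3/3302362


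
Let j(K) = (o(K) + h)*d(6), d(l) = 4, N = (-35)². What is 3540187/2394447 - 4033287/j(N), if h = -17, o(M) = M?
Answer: -9640385773705/11569967904 ≈ -833.22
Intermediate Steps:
N = 1225
j(K) = -68 + 4*K (j(K) = (K - 17)*4 = (-17 + K)*4 = -68 + 4*K)
3540187/2394447 - 4033287/j(N) = 3540187/2394447 - 4033287/(-68 + 4*1225) = 3540187*(1/2394447) - 4033287/(-68 + 4900) = 3540187/2394447 - 4033287/4832 = -9640385773705/11569967904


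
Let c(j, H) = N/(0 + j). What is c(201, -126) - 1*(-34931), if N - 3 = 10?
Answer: 7021144/201 ≈ 34931.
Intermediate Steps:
N = 13 (N = 3 + 10 = 13)
c(j, H) = 13/j (c(j, H) = 13/(0 + j) = 13/j)
c(201, -126) - 1*(-34931) = 13/201 - 1*(-34931) = 13*(1/201) + 34931 = 13/201 + 34931 = 7021144/201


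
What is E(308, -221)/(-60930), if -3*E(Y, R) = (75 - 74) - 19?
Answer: -1/10155 ≈ -9.8474e-5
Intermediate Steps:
E(Y, R) = 6 (E(Y, R) = -((75 - 74) - 19)/3 = -(1 - 19)/3 = -⅓*(-18) = 6)
E(308, -221)/(-60930) = 6/(-60930) = 6*(-1/60930) = -1/10155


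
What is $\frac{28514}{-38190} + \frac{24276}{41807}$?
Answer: $- \frac{132492179}{798304665} \approx -0.16597$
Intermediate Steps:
$\frac{28514}{-38190} + \frac{24276}{41807} = 28514 \left(- \frac{1}{38190}\right) + 24276 \cdot \frac{1}{41807} = - \frac{14257}{19095} + \frac{24276}{41807} = - \frac{132492179}{798304665}$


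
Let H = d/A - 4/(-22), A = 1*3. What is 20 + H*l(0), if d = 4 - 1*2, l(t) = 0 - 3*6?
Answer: 52/11 ≈ 4.7273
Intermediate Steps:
A = 3
l(t) = -18 (l(t) = 0 - 18 = -18)
d = 2 (d = 4 - 2 = 2)
H = 28/33 (H = 2/3 - 4/(-22) = 2*(1/3) - 4*(-1/22) = 2/3 + 2/11 = 28/33 ≈ 0.84848)
20 + H*l(0) = 20 + (28/33)*(-18) = 20 - 168/11 = 52/11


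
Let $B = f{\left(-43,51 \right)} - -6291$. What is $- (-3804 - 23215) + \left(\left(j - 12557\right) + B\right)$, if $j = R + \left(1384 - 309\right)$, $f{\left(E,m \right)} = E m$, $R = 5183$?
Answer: $24818$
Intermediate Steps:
$j = 6258$ ($j = 5183 + \left(1384 - 309\right) = 5183 + 1075 = 6258$)
$B = 4098$ ($B = \left(-43\right) 51 - -6291 = -2193 + 6291 = 4098$)
$- (-3804 - 23215) + \left(\left(j - 12557\right) + B\right) = - (-3804 - 23215) + \left(\left(6258 - 12557\right) + 4098\right) = \left(-1\right) \left(-27019\right) + \left(\left(6258 - 12557\right) + 4098\right) = 27019 + \left(-6299 + 4098\right) = 27019 - 2201 = 24818$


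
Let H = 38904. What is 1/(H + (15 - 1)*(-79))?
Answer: 1/37798 ≈ 2.6456e-5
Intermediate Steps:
1/(H + (15 - 1)*(-79)) = 1/(38904 + (15 - 1)*(-79)) = 1/(38904 + 14*(-79)) = 1/(38904 - 1106) = 1/37798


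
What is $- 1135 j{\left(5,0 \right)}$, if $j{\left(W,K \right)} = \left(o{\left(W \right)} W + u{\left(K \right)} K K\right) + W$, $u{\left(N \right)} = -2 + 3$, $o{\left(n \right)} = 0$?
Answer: $-5675$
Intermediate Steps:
$u{\left(N \right)} = 1$
$j{\left(W,K \right)} = W + K^{2}$ ($j{\left(W,K \right)} = \left(0 W + 1 K K\right) + W = \left(0 + K K\right) + W = \left(0 + K^{2}\right) + W = K^{2} + W = W + K^{2}$)
$- 1135 j{\left(5,0 \right)} = - 1135 \left(5 + 0^{2}\right) = - 1135 \left(5 + 0\right) = \left(-1135\right) 5 = -5675$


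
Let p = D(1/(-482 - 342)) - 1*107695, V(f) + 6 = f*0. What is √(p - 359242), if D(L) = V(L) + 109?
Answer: I*√466834 ≈ 683.25*I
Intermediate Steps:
V(f) = -6 (V(f) = -6 + f*0 = -6 + 0 = -6)
D(L) = 103 (D(L) = -6 + 109 = 103)
p = -107592 (p = 103 - 1*107695 = 103 - 107695 = -107592)
√(p - 359242) = √(-107592 - 359242) = √(-466834) = I*√466834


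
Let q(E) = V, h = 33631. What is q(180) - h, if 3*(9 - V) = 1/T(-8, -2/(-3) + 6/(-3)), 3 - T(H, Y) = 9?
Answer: -605195/18 ≈ -33622.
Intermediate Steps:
T(H, Y) = -6 (T(H, Y) = 3 - 1*9 = 3 - 9 = -6)
V = 163/18 (V = 9 - ⅓/(-6) = 9 - ⅓*(-⅙) = 9 + 1/18 = 163/18 ≈ 9.0556)
q(E) = 163/18
q(180) - h = 163/18 - 1*33631 = 163/18 - 33631 = -605195/18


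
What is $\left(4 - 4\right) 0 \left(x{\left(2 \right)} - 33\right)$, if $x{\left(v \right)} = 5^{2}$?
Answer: $0$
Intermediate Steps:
$x{\left(v \right)} = 25$
$\left(4 - 4\right) 0 \left(x{\left(2 \right)} - 33\right) = \left(4 - 4\right) 0 \left(25 - 33\right) = 0 \cdot 0 \left(-8\right) = 0 \left(-8\right) = 0$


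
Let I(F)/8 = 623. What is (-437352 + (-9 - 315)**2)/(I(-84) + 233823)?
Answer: -332376/238807 ≈ -1.3918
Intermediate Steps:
I(F) = 4984 (I(F) = 8*623 = 4984)
(-437352 + (-9 - 315)**2)/(I(-84) + 233823) = (-437352 + (-9 - 315)**2)/(4984 + 233823) = (-437352 + (-324)**2)/238807 = (-437352 + 104976)*(1/238807) = -332376*1/238807 = -332376/238807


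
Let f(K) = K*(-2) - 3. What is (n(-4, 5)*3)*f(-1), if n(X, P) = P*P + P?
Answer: -90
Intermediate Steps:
n(X, P) = P + P² (n(X, P) = P² + P = P + P²)
f(K) = -3 - 2*K (f(K) = -2*K - 3 = -3 - 2*K)
(n(-4, 5)*3)*f(-1) = ((5*(1 + 5))*3)*(-3 - 2*(-1)) = ((5*6)*3)*(-3 + 2) = (30*3)*(-1) = 90*(-1) = -90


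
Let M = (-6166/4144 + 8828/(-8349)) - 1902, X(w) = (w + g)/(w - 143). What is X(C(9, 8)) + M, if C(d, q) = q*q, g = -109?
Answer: -2602032409321/1366631112 ≈ -1904.0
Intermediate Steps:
C(d, q) = q²
X(w) = (-109 + w)/(-143 + w) (X(w) = (w - 109)/(w - 143) = (-109 + w)/(-143 + w))
M = -32946973039/17299128 (M = (-6166*1/4144 + 8828*(-1/8349)) - 1902 = (-3083/2072 - 8828/8349) - 1902 = -44031583/17299128 - 1902 = -32946973039/17299128 ≈ -1904.5)
X(C(9, 8)) + M = (-109 + 8²)/(-143 + 8²) - 32946973039/17299128 = (-109 + 64)/(-143 + 64) - 32946973039/17299128 = -45/(-79) - 32946973039/17299128 = -1/79*(-45) - 32946973039/17299128 = 45/79 - 32946973039/17299128 = -2602032409321/1366631112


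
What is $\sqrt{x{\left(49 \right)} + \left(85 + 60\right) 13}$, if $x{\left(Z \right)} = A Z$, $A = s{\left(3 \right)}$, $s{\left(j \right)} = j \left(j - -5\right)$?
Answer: $\sqrt{3061} \approx 55.326$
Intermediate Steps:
$s{\left(j \right)} = j \left(5 + j\right)$ ($s{\left(j \right)} = j \left(j + 5\right) = j \left(5 + j\right)$)
$A = 24$ ($A = 3 \left(5 + 3\right) = 3 \cdot 8 = 24$)
$x{\left(Z \right)} = 24 Z$
$\sqrt{x{\left(49 \right)} + \left(85 + 60\right) 13} = \sqrt{24 \cdot 49 + \left(85 + 60\right) 13} = \sqrt{1176 + 145 \cdot 13} = \sqrt{1176 + 1885} = \sqrt{3061}$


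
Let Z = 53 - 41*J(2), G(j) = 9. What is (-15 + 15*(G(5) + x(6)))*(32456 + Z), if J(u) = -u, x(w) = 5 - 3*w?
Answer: -2444325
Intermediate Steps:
Z = 135 (Z = 53 - (-41)*2 = 53 - 41*(-2) = 53 + 82 = 135)
(-15 + 15*(G(5) + x(6)))*(32456 + Z) = (-15 + 15*(9 + (5 - 3*6)))*(32456 + 135) = (-15 + 15*(9 + (5 - 18)))*32591 = (-15 + 15*(9 - 13))*32591 = (-15 + 15*(-4))*32591 = (-15 - 60)*32591 = -75*32591 = -2444325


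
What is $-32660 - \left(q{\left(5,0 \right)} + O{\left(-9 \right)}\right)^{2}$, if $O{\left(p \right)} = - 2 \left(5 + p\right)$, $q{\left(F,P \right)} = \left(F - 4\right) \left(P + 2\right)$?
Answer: $-32760$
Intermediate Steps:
$q{\left(F,P \right)} = \left(-4 + F\right) \left(2 + P\right)$
$O{\left(p \right)} = -10 - 2 p$
$-32660 - \left(q{\left(5,0 \right)} + O{\left(-9 \right)}\right)^{2} = -32660 - \left(\left(-8 - 0 + 2 \cdot 5 + 5 \cdot 0\right) - -8\right)^{2} = -32660 - \left(\left(-8 + 0 + 10 + 0\right) + \left(-10 + 18\right)\right)^{2} = -32660 - \left(2 + 8\right)^{2} = -32660 - 10^{2} = -32660 - 100 = -32760$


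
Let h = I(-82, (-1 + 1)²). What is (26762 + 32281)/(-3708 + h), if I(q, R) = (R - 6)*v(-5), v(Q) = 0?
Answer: -19681/1236 ≈ -15.923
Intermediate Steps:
I(q, R) = 0 (I(q, R) = (R - 6)*0 = (-6 + R)*0 = 0)
h = 0
(26762 + 32281)/(-3708 + h) = (26762 + 32281)/(-3708 + 0) = 59043/(-3708) = 59043*(-1/3708) = -19681/1236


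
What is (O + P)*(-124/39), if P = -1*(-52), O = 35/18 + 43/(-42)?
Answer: -413416/2457 ≈ -168.26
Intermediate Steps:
O = 58/63 (O = 35*(1/18) + 43*(-1/42) = 35/18 - 43/42 = 58/63 ≈ 0.92064)
P = 52
(O + P)*(-124/39) = (58/63 + 52)*(-124/39) = 3334*(-124*1/39)/63 = (3334/63)*(-124/39) = -413416/2457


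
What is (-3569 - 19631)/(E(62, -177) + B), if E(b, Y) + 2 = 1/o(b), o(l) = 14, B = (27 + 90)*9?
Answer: -64960/2943 ≈ -22.073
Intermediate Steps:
B = 1053 (B = 117*9 = 1053)
E(b, Y) = -27/14 (E(b, Y) = -2 + 1/14 = -27/14)
(-3569 - 19631)/(E(62, -177) + B) = (-3569 - 19631)/(-27/14 + 1053) = -23200/14715/14 = -23200*14/14715 = -64960/2943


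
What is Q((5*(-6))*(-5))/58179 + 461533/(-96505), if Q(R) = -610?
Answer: -26910396457/5614564395 ≈ -4.7930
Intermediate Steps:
Q((5*(-6))*(-5))/58179 + 461533/(-96505) = -610/58179 + 461533/(-96505) = -610*1/58179 + 461533*(-1/96505) = -610/58179 - 461533/96505 = -26910396457/5614564395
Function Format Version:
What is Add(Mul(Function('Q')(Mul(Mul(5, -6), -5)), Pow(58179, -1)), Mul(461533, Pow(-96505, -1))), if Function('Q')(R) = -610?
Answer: Rational(-26910396457, 5614564395) ≈ -4.7930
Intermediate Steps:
Add(Mul(Function('Q')(Mul(Mul(5, -6), -5)), Pow(58179, -1)), Mul(461533, Pow(-96505, -1))) = Add(Mul(-610, Pow(58179, -1)), Mul(461533, Pow(-96505, -1))) = Add(Mul(-610, Rational(1, 58179)), Mul(461533, Rational(-1, 96505))) = Add(Rational(-610, 58179), Rational(-461533, 96505)) = Rational(-26910396457, 5614564395)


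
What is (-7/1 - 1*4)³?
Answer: -1331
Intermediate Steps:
(-7/1 - 1*4)³ = (-7*1 - 4)³ = (-7 - 4)³ = (-11)³ = -1331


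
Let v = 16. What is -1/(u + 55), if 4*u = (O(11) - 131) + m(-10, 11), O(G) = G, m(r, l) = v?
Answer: -1/29 ≈ -0.034483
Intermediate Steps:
m(r, l) = 16
u = -26 (u = ((11 - 131) + 16)/4 = (-120 + 16)/4 = (¼)*(-104) = -26)
-1/(u + 55) = -1/(-26 + 55) = -1/29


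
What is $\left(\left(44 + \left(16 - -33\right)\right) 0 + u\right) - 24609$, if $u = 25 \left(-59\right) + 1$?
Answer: $-26083$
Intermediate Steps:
$u = -1474$ ($u = -1475 + 1 = -1474$)
$\left(\left(44 + \left(16 - -33\right)\right) 0 + u\right) - 24609 = \left(\left(44 + \left(16 - -33\right)\right) 0 - 1474\right) - 24609 = \left(\left(44 + \left(16 + 33\right)\right) 0 - 1474\right) - 24609 = \left(\left(44 + 49\right) 0 - 1474\right) - 24609 = \left(93 \cdot 0 - 1474\right) - 24609 = \left(0 - 1474\right) - 24609 = -1474 - 24609 = -26083$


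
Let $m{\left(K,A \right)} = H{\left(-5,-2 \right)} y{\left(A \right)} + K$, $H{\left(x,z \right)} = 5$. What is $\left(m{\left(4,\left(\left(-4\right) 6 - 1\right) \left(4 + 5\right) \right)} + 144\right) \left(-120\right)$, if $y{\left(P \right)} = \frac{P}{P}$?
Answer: $-18360$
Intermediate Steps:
$y{\left(P \right)} = 1$
$m{\left(K,A \right)} = 5 + K$ ($m{\left(K,A \right)} = 5 \cdot 1 + K = 5 + K$)
$\left(m{\left(4,\left(\left(-4\right) 6 - 1\right) \left(4 + 5\right) \right)} + 144\right) \left(-120\right) = \left(\left(5 + 4\right) + 144\right) \left(-120\right) = \left(9 + 144\right) \left(-120\right) = 153 \left(-120\right) = -18360$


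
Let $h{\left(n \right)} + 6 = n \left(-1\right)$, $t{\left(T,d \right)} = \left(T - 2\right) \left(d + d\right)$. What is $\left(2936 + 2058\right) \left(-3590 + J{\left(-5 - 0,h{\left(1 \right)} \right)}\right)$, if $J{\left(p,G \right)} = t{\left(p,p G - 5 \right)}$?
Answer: $-20025940$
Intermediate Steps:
$t{\left(T,d \right)} = 2 d \left(-2 + T\right)$ ($t{\left(T,d \right)} = \left(-2 + T\right) 2 d = 2 d \left(-2 + T\right)$)
$h{\left(n \right)} = -6 - n$ ($h{\left(n \right)} = -6 + n \left(-1\right) = -6 - n$)
$J{\left(p,G \right)} = 2 \left(-5 + G p\right) \left(-2 + p\right)$ ($J{\left(p,G \right)} = 2 \left(p G - 5\right) \left(-2 + p\right) = 2 \left(G p - 5\right) \left(-2 + p\right) = 2 \left(-5 + G p\right) \left(-2 + p\right)$)
$\left(2936 + 2058\right) \left(-3590 + J{\left(-5 - 0,h{\left(1 \right)} \right)}\right) = \left(2936 + 2058\right) \left(-3590 + 2 \left(-5 + \left(-6 - 1\right) \left(-5 - 0\right)\right) \left(-2 - 5\right)\right) = 4994 \left(-3590 + 2 \left(-5 + \left(-6 - 1\right) \left(-5 + 0\right)\right) \left(-2 + \left(-5 + 0\right)\right)\right) = 4994 \left(-3590 + 2 \left(-5 - -35\right) \left(-2 - 5\right)\right) = 4994 \left(-3590 + 2 \left(-5 + 35\right) \left(-7\right)\right) = 4994 \left(-3590 + 2 \cdot 30 \left(-7\right)\right) = 4994 \left(-3590 - 420\right) = 4994 \left(-4010\right) = -20025940$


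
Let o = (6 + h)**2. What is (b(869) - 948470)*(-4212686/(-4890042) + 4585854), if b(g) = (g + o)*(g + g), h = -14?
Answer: 7546962049594320268/2445021 ≈ 3.0867e+12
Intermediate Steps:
o = 64 (o = (6 - 14)**2 = (-8)**2 = 64)
b(g) = 2*g*(64 + g) (b(g) = (g + 64)*(g + g) = (64 + g)*(2*g) = 2*g*(64 + g))
(b(869) - 948470)*(-4212686/(-4890042) + 4585854) = (2*869*(64 + 869) - 948470)*(-4212686/(-4890042) + 4585854) = (2*869*933 - 948470)*(-4212686*(-1/4890042) + 4585854) = (1621554 - 948470)*(2106343/2445021 + 4585854) = 673084*(11212511439277/2445021) = 7546962049594320268/2445021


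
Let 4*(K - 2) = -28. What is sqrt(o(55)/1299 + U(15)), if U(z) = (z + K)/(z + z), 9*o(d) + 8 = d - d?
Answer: sqrt(5051811)/3897 ≈ 0.57676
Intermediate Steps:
K = -5 (K = 2 + (1/4)*(-28) = 2 - 7 = -5)
o(d) = -8/9 (o(d) = -8/9 + (d - d)/9 = -8/9 + (1/9)*0 = -8/9 + 0 = -8/9)
U(z) = (-5 + z)/(2*z) (U(z) = (z - 5)/(z + z) = (-5 + z)/((2*z)) = (-5 + z)*(1/(2*z)) = (-5 + z)/(2*z))
sqrt(o(55)/1299 + U(15)) = sqrt(-8/9/1299 + (1/2)*(-5 + 15)/15) = sqrt(-8/9*1/1299 + (1/2)*(1/15)*10) = sqrt(-8/11691 + 1/3) = sqrt(3889/11691) = sqrt(5051811)/3897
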